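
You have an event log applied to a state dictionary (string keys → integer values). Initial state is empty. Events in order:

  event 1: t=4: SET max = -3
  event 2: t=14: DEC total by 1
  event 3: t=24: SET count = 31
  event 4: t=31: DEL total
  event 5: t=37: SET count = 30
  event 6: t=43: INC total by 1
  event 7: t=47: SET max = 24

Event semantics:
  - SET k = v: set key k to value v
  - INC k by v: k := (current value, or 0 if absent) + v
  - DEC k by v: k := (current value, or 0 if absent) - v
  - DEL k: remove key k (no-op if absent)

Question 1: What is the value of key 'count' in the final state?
Answer: 30

Derivation:
Track key 'count' through all 7 events:
  event 1 (t=4: SET max = -3): count unchanged
  event 2 (t=14: DEC total by 1): count unchanged
  event 3 (t=24: SET count = 31): count (absent) -> 31
  event 4 (t=31: DEL total): count unchanged
  event 5 (t=37: SET count = 30): count 31 -> 30
  event 6 (t=43: INC total by 1): count unchanged
  event 7 (t=47: SET max = 24): count unchanged
Final: count = 30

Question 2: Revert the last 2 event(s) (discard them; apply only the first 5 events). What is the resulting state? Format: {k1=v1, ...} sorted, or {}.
Answer: {count=30, max=-3}

Derivation:
Keep first 5 events (discard last 2):
  after event 1 (t=4: SET max = -3): {max=-3}
  after event 2 (t=14: DEC total by 1): {max=-3, total=-1}
  after event 3 (t=24: SET count = 31): {count=31, max=-3, total=-1}
  after event 4 (t=31: DEL total): {count=31, max=-3}
  after event 5 (t=37: SET count = 30): {count=30, max=-3}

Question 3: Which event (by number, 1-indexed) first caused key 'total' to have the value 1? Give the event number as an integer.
Looking for first event where total becomes 1:
  event 2: total = -1
  event 3: total = -1
  event 4: total = (absent)
  event 6: total (absent) -> 1  <-- first match

Answer: 6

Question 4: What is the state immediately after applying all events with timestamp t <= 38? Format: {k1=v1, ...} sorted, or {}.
Apply events with t <= 38 (5 events):
  after event 1 (t=4: SET max = -3): {max=-3}
  after event 2 (t=14: DEC total by 1): {max=-3, total=-1}
  after event 3 (t=24: SET count = 31): {count=31, max=-3, total=-1}
  after event 4 (t=31: DEL total): {count=31, max=-3}
  after event 5 (t=37: SET count = 30): {count=30, max=-3}

Answer: {count=30, max=-3}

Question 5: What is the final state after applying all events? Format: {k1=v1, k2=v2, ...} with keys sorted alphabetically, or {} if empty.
  after event 1 (t=4: SET max = -3): {max=-3}
  after event 2 (t=14: DEC total by 1): {max=-3, total=-1}
  after event 3 (t=24: SET count = 31): {count=31, max=-3, total=-1}
  after event 4 (t=31: DEL total): {count=31, max=-3}
  after event 5 (t=37: SET count = 30): {count=30, max=-3}
  after event 6 (t=43: INC total by 1): {count=30, max=-3, total=1}
  after event 7 (t=47: SET max = 24): {count=30, max=24, total=1}

Answer: {count=30, max=24, total=1}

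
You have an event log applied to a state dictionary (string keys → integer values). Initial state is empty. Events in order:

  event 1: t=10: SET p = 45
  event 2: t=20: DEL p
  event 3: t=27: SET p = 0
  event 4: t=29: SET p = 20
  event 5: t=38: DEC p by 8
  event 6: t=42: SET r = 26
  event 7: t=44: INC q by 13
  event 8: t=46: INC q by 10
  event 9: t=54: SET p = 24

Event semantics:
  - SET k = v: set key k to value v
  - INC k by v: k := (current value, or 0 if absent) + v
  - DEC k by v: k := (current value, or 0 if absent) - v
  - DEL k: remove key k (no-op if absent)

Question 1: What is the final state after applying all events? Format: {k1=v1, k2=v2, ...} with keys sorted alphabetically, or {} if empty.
Answer: {p=24, q=23, r=26}

Derivation:
  after event 1 (t=10: SET p = 45): {p=45}
  after event 2 (t=20: DEL p): {}
  after event 3 (t=27: SET p = 0): {p=0}
  after event 4 (t=29: SET p = 20): {p=20}
  after event 5 (t=38: DEC p by 8): {p=12}
  after event 6 (t=42: SET r = 26): {p=12, r=26}
  after event 7 (t=44: INC q by 13): {p=12, q=13, r=26}
  after event 8 (t=46: INC q by 10): {p=12, q=23, r=26}
  after event 9 (t=54: SET p = 24): {p=24, q=23, r=26}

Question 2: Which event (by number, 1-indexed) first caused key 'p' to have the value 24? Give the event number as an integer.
Answer: 9

Derivation:
Looking for first event where p becomes 24:
  event 1: p = 45
  event 2: p = (absent)
  event 3: p = 0
  event 4: p = 20
  event 5: p = 12
  event 6: p = 12
  event 7: p = 12
  event 8: p = 12
  event 9: p 12 -> 24  <-- first match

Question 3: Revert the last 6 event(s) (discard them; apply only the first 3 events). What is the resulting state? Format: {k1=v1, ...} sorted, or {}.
Answer: {p=0}

Derivation:
Keep first 3 events (discard last 6):
  after event 1 (t=10: SET p = 45): {p=45}
  after event 2 (t=20: DEL p): {}
  after event 3 (t=27: SET p = 0): {p=0}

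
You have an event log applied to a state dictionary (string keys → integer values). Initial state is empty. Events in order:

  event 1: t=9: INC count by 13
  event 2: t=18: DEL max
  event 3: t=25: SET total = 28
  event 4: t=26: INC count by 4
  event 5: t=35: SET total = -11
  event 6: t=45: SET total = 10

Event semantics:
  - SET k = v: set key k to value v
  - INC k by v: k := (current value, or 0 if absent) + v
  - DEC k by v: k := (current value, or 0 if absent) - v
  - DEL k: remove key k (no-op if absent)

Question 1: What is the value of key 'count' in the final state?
Track key 'count' through all 6 events:
  event 1 (t=9: INC count by 13): count (absent) -> 13
  event 2 (t=18: DEL max): count unchanged
  event 3 (t=25: SET total = 28): count unchanged
  event 4 (t=26: INC count by 4): count 13 -> 17
  event 5 (t=35: SET total = -11): count unchanged
  event 6 (t=45: SET total = 10): count unchanged
Final: count = 17

Answer: 17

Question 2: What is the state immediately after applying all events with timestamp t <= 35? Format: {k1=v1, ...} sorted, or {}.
Answer: {count=17, total=-11}

Derivation:
Apply events with t <= 35 (5 events):
  after event 1 (t=9: INC count by 13): {count=13}
  after event 2 (t=18: DEL max): {count=13}
  after event 3 (t=25: SET total = 28): {count=13, total=28}
  after event 4 (t=26: INC count by 4): {count=17, total=28}
  after event 5 (t=35: SET total = -11): {count=17, total=-11}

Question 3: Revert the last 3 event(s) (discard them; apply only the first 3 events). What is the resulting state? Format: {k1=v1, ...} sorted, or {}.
Answer: {count=13, total=28}

Derivation:
Keep first 3 events (discard last 3):
  after event 1 (t=9: INC count by 13): {count=13}
  after event 2 (t=18: DEL max): {count=13}
  after event 3 (t=25: SET total = 28): {count=13, total=28}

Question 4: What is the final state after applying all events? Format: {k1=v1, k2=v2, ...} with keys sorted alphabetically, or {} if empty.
Answer: {count=17, total=10}

Derivation:
  after event 1 (t=9: INC count by 13): {count=13}
  after event 2 (t=18: DEL max): {count=13}
  after event 3 (t=25: SET total = 28): {count=13, total=28}
  after event 4 (t=26: INC count by 4): {count=17, total=28}
  after event 5 (t=35: SET total = -11): {count=17, total=-11}
  after event 6 (t=45: SET total = 10): {count=17, total=10}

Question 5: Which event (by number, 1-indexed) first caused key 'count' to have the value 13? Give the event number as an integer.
Looking for first event where count becomes 13:
  event 1: count (absent) -> 13  <-- first match

Answer: 1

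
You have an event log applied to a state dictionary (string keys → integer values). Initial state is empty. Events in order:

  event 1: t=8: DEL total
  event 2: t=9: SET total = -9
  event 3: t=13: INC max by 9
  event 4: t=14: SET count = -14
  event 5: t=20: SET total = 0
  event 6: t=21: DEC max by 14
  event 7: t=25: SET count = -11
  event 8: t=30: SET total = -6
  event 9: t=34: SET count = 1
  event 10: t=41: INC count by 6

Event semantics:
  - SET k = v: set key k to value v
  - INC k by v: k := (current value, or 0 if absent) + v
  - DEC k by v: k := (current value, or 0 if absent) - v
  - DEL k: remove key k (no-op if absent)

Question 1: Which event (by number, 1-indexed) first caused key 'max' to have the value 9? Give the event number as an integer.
Answer: 3

Derivation:
Looking for first event where max becomes 9:
  event 3: max (absent) -> 9  <-- first match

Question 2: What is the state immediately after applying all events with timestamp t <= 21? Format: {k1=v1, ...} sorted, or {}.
Answer: {count=-14, max=-5, total=0}

Derivation:
Apply events with t <= 21 (6 events):
  after event 1 (t=8: DEL total): {}
  after event 2 (t=9: SET total = -9): {total=-9}
  after event 3 (t=13: INC max by 9): {max=9, total=-9}
  after event 4 (t=14: SET count = -14): {count=-14, max=9, total=-9}
  after event 5 (t=20: SET total = 0): {count=-14, max=9, total=0}
  after event 6 (t=21: DEC max by 14): {count=-14, max=-5, total=0}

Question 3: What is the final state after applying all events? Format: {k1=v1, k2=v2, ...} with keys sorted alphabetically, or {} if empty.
  after event 1 (t=8: DEL total): {}
  after event 2 (t=9: SET total = -9): {total=-9}
  after event 3 (t=13: INC max by 9): {max=9, total=-9}
  after event 4 (t=14: SET count = -14): {count=-14, max=9, total=-9}
  after event 5 (t=20: SET total = 0): {count=-14, max=9, total=0}
  after event 6 (t=21: DEC max by 14): {count=-14, max=-5, total=0}
  after event 7 (t=25: SET count = -11): {count=-11, max=-5, total=0}
  after event 8 (t=30: SET total = -6): {count=-11, max=-5, total=-6}
  after event 9 (t=34: SET count = 1): {count=1, max=-5, total=-6}
  after event 10 (t=41: INC count by 6): {count=7, max=-5, total=-6}

Answer: {count=7, max=-5, total=-6}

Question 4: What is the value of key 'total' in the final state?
Answer: -6

Derivation:
Track key 'total' through all 10 events:
  event 1 (t=8: DEL total): total (absent) -> (absent)
  event 2 (t=9: SET total = -9): total (absent) -> -9
  event 3 (t=13: INC max by 9): total unchanged
  event 4 (t=14: SET count = -14): total unchanged
  event 5 (t=20: SET total = 0): total -9 -> 0
  event 6 (t=21: DEC max by 14): total unchanged
  event 7 (t=25: SET count = -11): total unchanged
  event 8 (t=30: SET total = -6): total 0 -> -6
  event 9 (t=34: SET count = 1): total unchanged
  event 10 (t=41: INC count by 6): total unchanged
Final: total = -6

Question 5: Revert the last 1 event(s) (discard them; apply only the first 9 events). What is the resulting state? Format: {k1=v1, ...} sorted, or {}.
Answer: {count=1, max=-5, total=-6}

Derivation:
Keep first 9 events (discard last 1):
  after event 1 (t=8: DEL total): {}
  after event 2 (t=9: SET total = -9): {total=-9}
  after event 3 (t=13: INC max by 9): {max=9, total=-9}
  after event 4 (t=14: SET count = -14): {count=-14, max=9, total=-9}
  after event 5 (t=20: SET total = 0): {count=-14, max=9, total=0}
  after event 6 (t=21: DEC max by 14): {count=-14, max=-5, total=0}
  after event 7 (t=25: SET count = -11): {count=-11, max=-5, total=0}
  after event 8 (t=30: SET total = -6): {count=-11, max=-5, total=-6}
  after event 9 (t=34: SET count = 1): {count=1, max=-5, total=-6}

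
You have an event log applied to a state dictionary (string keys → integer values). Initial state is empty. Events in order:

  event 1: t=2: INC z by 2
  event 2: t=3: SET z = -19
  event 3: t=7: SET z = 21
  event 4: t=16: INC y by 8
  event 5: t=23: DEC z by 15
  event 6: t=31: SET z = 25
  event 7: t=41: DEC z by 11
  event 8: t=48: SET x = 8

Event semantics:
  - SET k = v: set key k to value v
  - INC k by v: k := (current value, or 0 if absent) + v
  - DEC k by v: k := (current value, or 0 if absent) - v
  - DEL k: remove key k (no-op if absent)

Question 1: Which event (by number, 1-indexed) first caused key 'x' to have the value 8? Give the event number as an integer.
Looking for first event where x becomes 8:
  event 8: x (absent) -> 8  <-- first match

Answer: 8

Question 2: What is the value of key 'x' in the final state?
Answer: 8

Derivation:
Track key 'x' through all 8 events:
  event 1 (t=2: INC z by 2): x unchanged
  event 2 (t=3: SET z = -19): x unchanged
  event 3 (t=7: SET z = 21): x unchanged
  event 4 (t=16: INC y by 8): x unchanged
  event 5 (t=23: DEC z by 15): x unchanged
  event 6 (t=31: SET z = 25): x unchanged
  event 7 (t=41: DEC z by 11): x unchanged
  event 8 (t=48: SET x = 8): x (absent) -> 8
Final: x = 8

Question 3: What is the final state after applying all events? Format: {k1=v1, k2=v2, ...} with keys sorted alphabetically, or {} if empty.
  after event 1 (t=2: INC z by 2): {z=2}
  after event 2 (t=3: SET z = -19): {z=-19}
  after event 3 (t=7: SET z = 21): {z=21}
  after event 4 (t=16: INC y by 8): {y=8, z=21}
  after event 5 (t=23: DEC z by 15): {y=8, z=6}
  after event 6 (t=31: SET z = 25): {y=8, z=25}
  after event 7 (t=41: DEC z by 11): {y=8, z=14}
  after event 8 (t=48: SET x = 8): {x=8, y=8, z=14}

Answer: {x=8, y=8, z=14}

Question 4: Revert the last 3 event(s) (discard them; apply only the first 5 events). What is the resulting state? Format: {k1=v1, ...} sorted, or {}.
Keep first 5 events (discard last 3):
  after event 1 (t=2: INC z by 2): {z=2}
  after event 2 (t=3: SET z = -19): {z=-19}
  after event 3 (t=7: SET z = 21): {z=21}
  after event 4 (t=16: INC y by 8): {y=8, z=21}
  after event 5 (t=23: DEC z by 15): {y=8, z=6}

Answer: {y=8, z=6}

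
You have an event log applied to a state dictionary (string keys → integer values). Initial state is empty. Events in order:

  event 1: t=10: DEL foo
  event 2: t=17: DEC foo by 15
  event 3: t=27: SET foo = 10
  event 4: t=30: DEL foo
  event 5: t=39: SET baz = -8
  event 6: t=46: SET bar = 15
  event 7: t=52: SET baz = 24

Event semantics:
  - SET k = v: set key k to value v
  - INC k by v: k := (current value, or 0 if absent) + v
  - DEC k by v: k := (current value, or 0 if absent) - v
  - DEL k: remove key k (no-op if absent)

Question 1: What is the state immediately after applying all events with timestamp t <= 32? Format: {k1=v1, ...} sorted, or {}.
Apply events with t <= 32 (4 events):
  after event 1 (t=10: DEL foo): {}
  after event 2 (t=17: DEC foo by 15): {foo=-15}
  after event 3 (t=27: SET foo = 10): {foo=10}
  after event 4 (t=30: DEL foo): {}

Answer: {}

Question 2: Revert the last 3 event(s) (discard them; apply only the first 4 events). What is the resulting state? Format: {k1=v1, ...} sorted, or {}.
Keep first 4 events (discard last 3):
  after event 1 (t=10: DEL foo): {}
  after event 2 (t=17: DEC foo by 15): {foo=-15}
  after event 3 (t=27: SET foo = 10): {foo=10}
  after event 4 (t=30: DEL foo): {}

Answer: {}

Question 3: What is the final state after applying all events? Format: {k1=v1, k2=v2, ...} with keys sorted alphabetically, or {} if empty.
Answer: {bar=15, baz=24}

Derivation:
  after event 1 (t=10: DEL foo): {}
  after event 2 (t=17: DEC foo by 15): {foo=-15}
  after event 3 (t=27: SET foo = 10): {foo=10}
  after event 4 (t=30: DEL foo): {}
  after event 5 (t=39: SET baz = -8): {baz=-8}
  after event 6 (t=46: SET bar = 15): {bar=15, baz=-8}
  after event 7 (t=52: SET baz = 24): {bar=15, baz=24}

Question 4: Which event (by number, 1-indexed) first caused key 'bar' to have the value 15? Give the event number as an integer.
Answer: 6

Derivation:
Looking for first event where bar becomes 15:
  event 6: bar (absent) -> 15  <-- first match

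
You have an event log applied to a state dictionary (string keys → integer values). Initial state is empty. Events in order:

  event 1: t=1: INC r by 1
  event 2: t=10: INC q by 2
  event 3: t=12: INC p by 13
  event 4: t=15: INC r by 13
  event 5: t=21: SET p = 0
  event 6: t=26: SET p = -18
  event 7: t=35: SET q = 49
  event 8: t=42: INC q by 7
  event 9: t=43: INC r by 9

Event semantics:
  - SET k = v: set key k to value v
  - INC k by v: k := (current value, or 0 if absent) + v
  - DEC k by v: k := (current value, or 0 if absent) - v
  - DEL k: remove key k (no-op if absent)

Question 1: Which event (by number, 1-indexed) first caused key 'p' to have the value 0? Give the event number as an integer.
Answer: 5

Derivation:
Looking for first event where p becomes 0:
  event 3: p = 13
  event 4: p = 13
  event 5: p 13 -> 0  <-- first match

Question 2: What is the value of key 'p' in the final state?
Track key 'p' through all 9 events:
  event 1 (t=1: INC r by 1): p unchanged
  event 2 (t=10: INC q by 2): p unchanged
  event 3 (t=12: INC p by 13): p (absent) -> 13
  event 4 (t=15: INC r by 13): p unchanged
  event 5 (t=21: SET p = 0): p 13 -> 0
  event 6 (t=26: SET p = -18): p 0 -> -18
  event 7 (t=35: SET q = 49): p unchanged
  event 8 (t=42: INC q by 7): p unchanged
  event 9 (t=43: INC r by 9): p unchanged
Final: p = -18

Answer: -18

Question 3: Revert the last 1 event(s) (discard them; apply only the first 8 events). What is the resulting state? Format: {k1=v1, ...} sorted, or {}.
Keep first 8 events (discard last 1):
  after event 1 (t=1: INC r by 1): {r=1}
  after event 2 (t=10: INC q by 2): {q=2, r=1}
  after event 3 (t=12: INC p by 13): {p=13, q=2, r=1}
  after event 4 (t=15: INC r by 13): {p=13, q=2, r=14}
  after event 5 (t=21: SET p = 0): {p=0, q=2, r=14}
  after event 6 (t=26: SET p = -18): {p=-18, q=2, r=14}
  after event 7 (t=35: SET q = 49): {p=-18, q=49, r=14}
  after event 8 (t=42: INC q by 7): {p=-18, q=56, r=14}

Answer: {p=-18, q=56, r=14}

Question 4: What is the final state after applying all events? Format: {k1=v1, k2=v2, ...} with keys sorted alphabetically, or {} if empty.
  after event 1 (t=1: INC r by 1): {r=1}
  after event 2 (t=10: INC q by 2): {q=2, r=1}
  after event 3 (t=12: INC p by 13): {p=13, q=2, r=1}
  after event 4 (t=15: INC r by 13): {p=13, q=2, r=14}
  after event 5 (t=21: SET p = 0): {p=0, q=2, r=14}
  after event 6 (t=26: SET p = -18): {p=-18, q=2, r=14}
  after event 7 (t=35: SET q = 49): {p=-18, q=49, r=14}
  after event 8 (t=42: INC q by 7): {p=-18, q=56, r=14}
  after event 9 (t=43: INC r by 9): {p=-18, q=56, r=23}

Answer: {p=-18, q=56, r=23}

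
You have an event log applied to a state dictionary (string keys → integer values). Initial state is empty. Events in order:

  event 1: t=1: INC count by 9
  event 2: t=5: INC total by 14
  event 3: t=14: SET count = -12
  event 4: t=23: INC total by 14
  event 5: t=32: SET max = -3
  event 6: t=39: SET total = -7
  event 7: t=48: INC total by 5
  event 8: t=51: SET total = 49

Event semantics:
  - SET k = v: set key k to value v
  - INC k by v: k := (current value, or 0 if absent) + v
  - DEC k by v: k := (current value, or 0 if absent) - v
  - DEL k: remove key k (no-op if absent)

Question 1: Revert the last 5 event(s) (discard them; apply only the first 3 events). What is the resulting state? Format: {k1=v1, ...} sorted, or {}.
Answer: {count=-12, total=14}

Derivation:
Keep first 3 events (discard last 5):
  after event 1 (t=1: INC count by 9): {count=9}
  after event 2 (t=5: INC total by 14): {count=9, total=14}
  after event 3 (t=14: SET count = -12): {count=-12, total=14}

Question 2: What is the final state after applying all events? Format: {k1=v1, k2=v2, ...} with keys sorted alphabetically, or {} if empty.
Answer: {count=-12, max=-3, total=49}

Derivation:
  after event 1 (t=1: INC count by 9): {count=9}
  after event 2 (t=5: INC total by 14): {count=9, total=14}
  after event 3 (t=14: SET count = -12): {count=-12, total=14}
  after event 4 (t=23: INC total by 14): {count=-12, total=28}
  after event 5 (t=32: SET max = -3): {count=-12, max=-3, total=28}
  after event 6 (t=39: SET total = -7): {count=-12, max=-3, total=-7}
  after event 7 (t=48: INC total by 5): {count=-12, max=-3, total=-2}
  after event 8 (t=51: SET total = 49): {count=-12, max=-3, total=49}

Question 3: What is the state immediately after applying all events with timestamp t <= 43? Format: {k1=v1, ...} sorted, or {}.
Apply events with t <= 43 (6 events):
  after event 1 (t=1: INC count by 9): {count=9}
  after event 2 (t=5: INC total by 14): {count=9, total=14}
  after event 3 (t=14: SET count = -12): {count=-12, total=14}
  after event 4 (t=23: INC total by 14): {count=-12, total=28}
  after event 5 (t=32: SET max = -3): {count=-12, max=-3, total=28}
  after event 6 (t=39: SET total = -7): {count=-12, max=-3, total=-7}

Answer: {count=-12, max=-3, total=-7}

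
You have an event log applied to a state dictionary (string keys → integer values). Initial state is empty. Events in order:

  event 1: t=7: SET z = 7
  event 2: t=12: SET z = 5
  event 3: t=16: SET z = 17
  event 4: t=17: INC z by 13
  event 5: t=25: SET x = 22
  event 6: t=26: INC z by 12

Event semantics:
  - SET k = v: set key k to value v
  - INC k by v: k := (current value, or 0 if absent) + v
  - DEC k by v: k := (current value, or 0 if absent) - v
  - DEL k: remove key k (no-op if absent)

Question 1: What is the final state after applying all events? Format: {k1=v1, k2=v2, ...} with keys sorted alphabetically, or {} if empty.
  after event 1 (t=7: SET z = 7): {z=7}
  after event 2 (t=12: SET z = 5): {z=5}
  after event 3 (t=16: SET z = 17): {z=17}
  after event 4 (t=17: INC z by 13): {z=30}
  after event 5 (t=25: SET x = 22): {x=22, z=30}
  after event 6 (t=26: INC z by 12): {x=22, z=42}

Answer: {x=22, z=42}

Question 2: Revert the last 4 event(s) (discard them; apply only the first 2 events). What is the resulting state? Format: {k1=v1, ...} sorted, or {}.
Answer: {z=5}

Derivation:
Keep first 2 events (discard last 4):
  after event 1 (t=7: SET z = 7): {z=7}
  after event 2 (t=12: SET z = 5): {z=5}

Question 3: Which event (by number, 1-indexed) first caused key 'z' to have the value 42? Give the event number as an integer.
Looking for first event where z becomes 42:
  event 1: z = 7
  event 2: z = 5
  event 3: z = 17
  event 4: z = 30
  event 5: z = 30
  event 6: z 30 -> 42  <-- first match

Answer: 6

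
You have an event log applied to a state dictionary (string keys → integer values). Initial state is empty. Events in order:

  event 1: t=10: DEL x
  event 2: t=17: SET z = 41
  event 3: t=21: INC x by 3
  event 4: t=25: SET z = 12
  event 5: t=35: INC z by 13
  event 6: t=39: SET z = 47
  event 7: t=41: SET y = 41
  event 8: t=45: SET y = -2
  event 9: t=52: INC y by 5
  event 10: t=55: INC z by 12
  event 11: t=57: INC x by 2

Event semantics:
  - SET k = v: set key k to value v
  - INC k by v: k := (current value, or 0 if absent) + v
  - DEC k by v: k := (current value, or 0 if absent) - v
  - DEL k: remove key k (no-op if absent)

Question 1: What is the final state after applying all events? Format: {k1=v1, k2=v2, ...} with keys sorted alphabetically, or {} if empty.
  after event 1 (t=10: DEL x): {}
  after event 2 (t=17: SET z = 41): {z=41}
  after event 3 (t=21: INC x by 3): {x=3, z=41}
  after event 4 (t=25: SET z = 12): {x=3, z=12}
  after event 5 (t=35: INC z by 13): {x=3, z=25}
  after event 6 (t=39: SET z = 47): {x=3, z=47}
  after event 7 (t=41: SET y = 41): {x=3, y=41, z=47}
  after event 8 (t=45: SET y = -2): {x=3, y=-2, z=47}
  after event 9 (t=52: INC y by 5): {x=3, y=3, z=47}
  after event 10 (t=55: INC z by 12): {x=3, y=3, z=59}
  after event 11 (t=57: INC x by 2): {x=5, y=3, z=59}

Answer: {x=5, y=3, z=59}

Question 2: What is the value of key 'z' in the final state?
Track key 'z' through all 11 events:
  event 1 (t=10: DEL x): z unchanged
  event 2 (t=17: SET z = 41): z (absent) -> 41
  event 3 (t=21: INC x by 3): z unchanged
  event 4 (t=25: SET z = 12): z 41 -> 12
  event 5 (t=35: INC z by 13): z 12 -> 25
  event 6 (t=39: SET z = 47): z 25 -> 47
  event 7 (t=41: SET y = 41): z unchanged
  event 8 (t=45: SET y = -2): z unchanged
  event 9 (t=52: INC y by 5): z unchanged
  event 10 (t=55: INC z by 12): z 47 -> 59
  event 11 (t=57: INC x by 2): z unchanged
Final: z = 59

Answer: 59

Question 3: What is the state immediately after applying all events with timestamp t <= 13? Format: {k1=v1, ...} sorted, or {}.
Apply events with t <= 13 (1 events):
  after event 1 (t=10: DEL x): {}

Answer: {}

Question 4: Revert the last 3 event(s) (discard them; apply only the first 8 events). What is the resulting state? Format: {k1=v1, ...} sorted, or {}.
Keep first 8 events (discard last 3):
  after event 1 (t=10: DEL x): {}
  after event 2 (t=17: SET z = 41): {z=41}
  after event 3 (t=21: INC x by 3): {x=3, z=41}
  after event 4 (t=25: SET z = 12): {x=3, z=12}
  after event 5 (t=35: INC z by 13): {x=3, z=25}
  after event 6 (t=39: SET z = 47): {x=3, z=47}
  after event 7 (t=41: SET y = 41): {x=3, y=41, z=47}
  after event 8 (t=45: SET y = -2): {x=3, y=-2, z=47}

Answer: {x=3, y=-2, z=47}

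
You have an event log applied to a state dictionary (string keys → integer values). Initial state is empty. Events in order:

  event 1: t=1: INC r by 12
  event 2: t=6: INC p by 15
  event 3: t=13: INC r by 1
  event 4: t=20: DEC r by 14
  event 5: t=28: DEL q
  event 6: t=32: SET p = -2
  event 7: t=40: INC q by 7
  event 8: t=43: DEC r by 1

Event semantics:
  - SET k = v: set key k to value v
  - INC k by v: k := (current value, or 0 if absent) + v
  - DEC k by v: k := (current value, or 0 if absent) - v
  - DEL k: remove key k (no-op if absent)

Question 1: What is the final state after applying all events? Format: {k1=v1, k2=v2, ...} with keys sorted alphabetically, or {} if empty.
  after event 1 (t=1: INC r by 12): {r=12}
  after event 2 (t=6: INC p by 15): {p=15, r=12}
  after event 3 (t=13: INC r by 1): {p=15, r=13}
  after event 4 (t=20: DEC r by 14): {p=15, r=-1}
  after event 5 (t=28: DEL q): {p=15, r=-1}
  after event 6 (t=32: SET p = -2): {p=-2, r=-1}
  after event 7 (t=40: INC q by 7): {p=-2, q=7, r=-1}
  after event 8 (t=43: DEC r by 1): {p=-2, q=7, r=-2}

Answer: {p=-2, q=7, r=-2}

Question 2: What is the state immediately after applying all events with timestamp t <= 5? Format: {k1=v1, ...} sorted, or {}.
Apply events with t <= 5 (1 events):
  after event 1 (t=1: INC r by 12): {r=12}

Answer: {r=12}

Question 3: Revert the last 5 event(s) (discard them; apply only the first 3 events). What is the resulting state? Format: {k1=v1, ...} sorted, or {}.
Keep first 3 events (discard last 5):
  after event 1 (t=1: INC r by 12): {r=12}
  after event 2 (t=6: INC p by 15): {p=15, r=12}
  after event 3 (t=13: INC r by 1): {p=15, r=13}

Answer: {p=15, r=13}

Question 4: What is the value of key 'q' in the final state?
Answer: 7

Derivation:
Track key 'q' through all 8 events:
  event 1 (t=1: INC r by 12): q unchanged
  event 2 (t=6: INC p by 15): q unchanged
  event 3 (t=13: INC r by 1): q unchanged
  event 4 (t=20: DEC r by 14): q unchanged
  event 5 (t=28: DEL q): q (absent) -> (absent)
  event 6 (t=32: SET p = -2): q unchanged
  event 7 (t=40: INC q by 7): q (absent) -> 7
  event 8 (t=43: DEC r by 1): q unchanged
Final: q = 7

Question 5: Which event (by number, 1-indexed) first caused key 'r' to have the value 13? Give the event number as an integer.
Answer: 3

Derivation:
Looking for first event where r becomes 13:
  event 1: r = 12
  event 2: r = 12
  event 3: r 12 -> 13  <-- first match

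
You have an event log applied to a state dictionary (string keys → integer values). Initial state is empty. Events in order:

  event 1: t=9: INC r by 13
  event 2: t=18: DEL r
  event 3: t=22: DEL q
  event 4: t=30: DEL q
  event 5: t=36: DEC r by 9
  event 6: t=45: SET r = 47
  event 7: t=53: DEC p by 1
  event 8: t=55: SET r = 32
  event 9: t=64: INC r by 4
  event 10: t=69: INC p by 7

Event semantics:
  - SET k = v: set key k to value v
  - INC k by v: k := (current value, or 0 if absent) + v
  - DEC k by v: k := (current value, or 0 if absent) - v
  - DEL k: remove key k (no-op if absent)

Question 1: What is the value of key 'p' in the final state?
Answer: 6

Derivation:
Track key 'p' through all 10 events:
  event 1 (t=9: INC r by 13): p unchanged
  event 2 (t=18: DEL r): p unchanged
  event 3 (t=22: DEL q): p unchanged
  event 4 (t=30: DEL q): p unchanged
  event 5 (t=36: DEC r by 9): p unchanged
  event 6 (t=45: SET r = 47): p unchanged
  event 7 (t=53: DEC p by 1): p (absent) -> -1
  event 8 (t=55: SET r = 32): p unchanged
  event 9 (t=64: INC r by 4): p unchanged
  event 10 (t=69: INC p by 7): p -1 -> 6
Final: p = 6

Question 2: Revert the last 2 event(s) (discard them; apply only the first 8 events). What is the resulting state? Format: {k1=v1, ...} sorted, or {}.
Keep first 8 events (discard last 2):
  after event 1 (t=9: INC r by 13): {r=13}
  after event 2 (t=18: DEL r): {}
  after event 3 (t=22: DEL q): {}
  after event 4 (t=30: DEL q): {}
  after event 5 (t=36: DEC r by 9): {r=-9}
  after event 6 (t=45: SET r = 47): {r=47}
  after event 7 (t=53: DEC p by 1): {p=-1, r=47}
  after event 8 (t=55: SET r = 32): {p=-1, r=32}

Answer: {p=-1, r=32}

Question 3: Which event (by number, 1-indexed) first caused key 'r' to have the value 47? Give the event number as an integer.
Answer: 6

Derivation:
Looking for first event where r becomes 47:
  event 1: r = 13
  event 2: r = (absent)
  event 5: r = -9
  event 6: r -9 -> 47  <-- first match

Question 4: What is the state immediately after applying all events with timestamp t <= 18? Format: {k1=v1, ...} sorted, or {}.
Answer: {}

Derivation:
Apply events with t <= 18 (2 events):
  after event 1 (t=9: INC r by 13): {r=13}
  after event 2 (t=18: DEL r): {}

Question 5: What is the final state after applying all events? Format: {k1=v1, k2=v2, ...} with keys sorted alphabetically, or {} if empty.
Answer: {p=6, r=36}

Derivation:
  after event 1 (t=9: INC r by 13): {r=13}
  after event 2 (t=18: DEL r): {}
  after event 3 (t=22: DEL q): {}
  after event 4 (t=30: DEL q): {}
  after event 5 (t=36: DEC r by 9): {r=-9}
  after event 6 (t=45: SET r = 47): {r=47}
  after event 7 (t=53: DEC p by 1): {p=-1, r=47}
  after event 8 (t=55: SET r = 32): {p=-1, r=32}
  after event 9 (t=64: INC r by 4): {p=-1, r=36}
  after event 10 (t=69: INC p by 7): {p=6, r=36}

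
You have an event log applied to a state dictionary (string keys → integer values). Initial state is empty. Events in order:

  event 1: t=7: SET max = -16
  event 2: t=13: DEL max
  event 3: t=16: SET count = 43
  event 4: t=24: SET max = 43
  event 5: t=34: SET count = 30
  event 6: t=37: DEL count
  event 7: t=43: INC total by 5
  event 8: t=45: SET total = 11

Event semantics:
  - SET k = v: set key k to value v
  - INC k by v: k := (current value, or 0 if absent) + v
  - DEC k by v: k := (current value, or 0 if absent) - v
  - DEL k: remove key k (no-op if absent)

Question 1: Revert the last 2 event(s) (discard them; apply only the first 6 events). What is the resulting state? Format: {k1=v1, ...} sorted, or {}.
Answer: {max=43}

Derivation:
Keep first 6 events (discard last 2):
  after event 1 (t=7: SET max = -16): {max=-16}
  after event 2 (t=13: DEL max): {}
  after event 3 (t=16: SET count = 43): {count=43}
  after event 4 (t=24: SET max = 43): {count=43, max=43}
  after event 5 (t=34: SET count = 30): {count=30, max=43}
  after event 6 (t=37: DEL count): {max=43}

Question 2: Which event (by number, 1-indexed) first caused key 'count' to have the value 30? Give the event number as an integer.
Answer: 5

Derivation:
Looking for first event where count becomes 30:
  event 3: count = 43
  event 4: count = 43
  event 5: count 43 -> 30  <-- first match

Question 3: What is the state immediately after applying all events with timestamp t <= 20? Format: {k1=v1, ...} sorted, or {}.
Answer: {count=43}

Derivation:
Apply events with t <= 20 (3 events):
  after event 1 (t=7: SET max = -16): {max=-16}
  after event 2 (t=13: DEL max): {}
  after event 3 (t=16: SET count = 43): {count=43}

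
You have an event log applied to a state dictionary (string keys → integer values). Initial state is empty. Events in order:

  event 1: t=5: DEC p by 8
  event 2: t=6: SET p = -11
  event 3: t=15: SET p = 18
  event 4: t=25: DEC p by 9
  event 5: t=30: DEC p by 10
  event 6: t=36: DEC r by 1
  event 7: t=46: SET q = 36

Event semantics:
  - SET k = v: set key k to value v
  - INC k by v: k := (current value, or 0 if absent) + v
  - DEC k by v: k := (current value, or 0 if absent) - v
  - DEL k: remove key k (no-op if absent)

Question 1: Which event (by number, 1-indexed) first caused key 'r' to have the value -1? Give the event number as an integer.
Looking for first event where r becomes -1:
  event 6: r (absent) -> -1  <-- first match

Answer: 6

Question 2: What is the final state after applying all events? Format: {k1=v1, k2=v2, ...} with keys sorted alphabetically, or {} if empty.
  after event 1 (t=5: DEC p by 8): {p=-8}
  after event 2 (t=6: SET p = -11): {p=-11}
  after event 3 (t=15: SET p = 18): {p=18}
  after event 4 (t=25: DEC p by 9): {p=9}
  after event 5 (t=30: DEC p by 10): {p=-1}
  after event 6 (t=36: DEC r by 1): {p=-1, r=-1}
  after event 7 (t=46: SET q = 36): {p=-1, q=36, r=-1}

Answer: {p=-1, q=36, r=-1}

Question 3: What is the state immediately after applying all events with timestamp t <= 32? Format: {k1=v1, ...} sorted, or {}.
Answer: {p=-1}

Derivation:
Apply events with t <= 32 (5 events):
  after event 1 (t=5: DEC p by 8): {p=-8}
  after event 2 (t=6: SET p = -11): {p=-11}
  after event 3 (t=15: SET p = 18): {p=18}
  after event 4 (t=25: DEC p by 9): {p=9}
  after event 5 (t=30: DEC p by 10): {p=-1}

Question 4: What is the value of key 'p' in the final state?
Track key 'p' through all 7 events:
  event 1 (t=5: DEC p by 8): p (absent) -> -8
  event 2 (t=6: SET p = -11): p -8 -> -11
  event 3 (t=15: SET p = 18): p -11 -> 18
  event 4 (t=25: DEC p by 9): p 18 -> 9
  event 5 (t=30: DEC p by 10): p 9 -> -1
  event 6 (t=36: DEC r by 1): p unchanged
  event 7 (t=46: SET q = 36): p unchanged
Final: p = -1

Answer: -1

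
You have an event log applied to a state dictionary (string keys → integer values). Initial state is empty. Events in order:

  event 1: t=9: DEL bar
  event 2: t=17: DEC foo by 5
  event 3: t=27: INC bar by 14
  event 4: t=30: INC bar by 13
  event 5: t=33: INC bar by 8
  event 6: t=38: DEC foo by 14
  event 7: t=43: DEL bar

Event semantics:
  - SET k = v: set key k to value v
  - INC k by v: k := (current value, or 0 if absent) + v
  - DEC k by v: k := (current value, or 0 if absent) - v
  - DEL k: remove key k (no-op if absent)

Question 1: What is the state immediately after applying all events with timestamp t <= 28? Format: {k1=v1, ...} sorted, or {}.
Apply events with t <= 28 (3 events):
  after event 1 (t=9: DEL bar): {}
  after event 2 (t=17: DEC foo by 5): {foo=-5}
  after event 3 (t=27: INC bar by 14): {bar=14, foo=-5}

Answer: {bar=14, foo=-5}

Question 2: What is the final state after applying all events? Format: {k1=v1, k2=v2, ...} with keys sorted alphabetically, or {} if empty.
Answer: {foo=-19}

Derivation:
  after event 1 (t=9: DEL bar): {}
  after event 2 (t=17: DEC foo by 5): {foo=-5}
  after event 3 (t=27: INC bar by 14): {bar=14, foo=-5}
  after event 4 (t=30: INC bar by 13): {bar=27, foo=-5}
  after event 5 (t=33: INC bar by 8): {bar=35, foo=-5}
  after event 6 (t=38: DEC foo by 14): {bar=35, foo=-19}
  after event 7 (t=43: DEL bar): {foo=-19}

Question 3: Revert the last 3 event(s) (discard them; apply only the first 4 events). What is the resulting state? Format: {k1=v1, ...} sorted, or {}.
Answer: {bar=27, foo=-5}

Derivation:
Keep first 4 events (discard last 3):
  after event 1 (t=9: DEL bar): {}
  after event 2 (t=17: DEC foo by 5): {foo=-5}
  after event 3 (t=27: INC bar by 14): {bar=14, foo=-5}
  after event 4 (t=30: INC bar by 13): {bar=27, foo=-5}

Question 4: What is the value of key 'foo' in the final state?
Track key 'foo' through all 7 events:
  event 1 (t=9: DEL bar): foo unchanged
  event 2 (t=17: DEC foo by 5): foo (absent) -> -5
  event 3 (t=27: INC bar by 14): foo unchanged
  event 4 (t=30: INC bar by 13): foo unchanged
  event 5 (t=33: INC bar by 8): foo unchanged
  event 6 (t=38: DEC foo by 14): foo -5 -> -19
  event 7 (t=43: DEL bar): foo unchanged
Final: foo = -19

Answer: -19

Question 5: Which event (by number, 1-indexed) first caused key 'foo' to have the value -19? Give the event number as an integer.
Looking for first event where foo becomes -19:
  event 2: foo = -5
  event 3: foo = -5
  event 4: foo = -5
  event 5: foo = -5
  event 6: foo -5 -> -19  <-- first match

Answer: 6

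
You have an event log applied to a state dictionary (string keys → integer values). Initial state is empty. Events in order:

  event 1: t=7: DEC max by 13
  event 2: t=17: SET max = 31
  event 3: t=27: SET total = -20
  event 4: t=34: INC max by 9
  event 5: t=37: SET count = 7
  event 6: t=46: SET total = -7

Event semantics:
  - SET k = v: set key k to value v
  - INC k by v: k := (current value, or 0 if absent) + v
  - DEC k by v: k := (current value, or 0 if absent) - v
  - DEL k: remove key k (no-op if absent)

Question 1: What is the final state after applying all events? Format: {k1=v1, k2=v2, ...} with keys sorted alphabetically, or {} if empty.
Answer: {count=7, max=40, total=-7}

Derivation:
  after event 1 (t=7: DEC max by 13): {max=-13}
  after event 2 (t=17: SET max = 31): {max=31}
  after event 3 (t=27: SET total = -20): {max=31, total=-20}
  after event 4 (t=34: INC max by 9): {max=40, total=-20}
  after event 5 (t=37: SET count = 7): {count=7, max=40, total=-20}
  after event 6 (t=46: SET total = -7): {count=7, max=40, total=-7}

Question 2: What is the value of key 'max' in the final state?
Answer: 40

Derivation:
Track key 'max' through all 6 events:
  event 1 (t=7: DEC max by 13): max (absent) -> -13
  event 2 (t=17: SET max = 31): max -13 -> 31
  event 3 (t=27: SET total = -20): max unchanged
  event 4 (t=34: INC max by 9): max 31 -> 40
  event 5 (t=37: SET count = 7): max unchanged
  event 6 (t=46: SET total = -7): max unchanged
Final: max = 40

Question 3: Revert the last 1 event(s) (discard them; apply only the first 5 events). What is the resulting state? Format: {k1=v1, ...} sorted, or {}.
Answer: {count=7, max=40, total=-20}

Derivation:
Keep first 5 events (discard last 1):
  after event 1 (t=7: DEC max by 13): {max=-13}
  after event 2 (t=17: SET max = 31): {max=31}
  after event 3 (t=27: SET total = -20): {max=31, total=-20}
  after event 4 (t=34: INC max by 9): {max=40, total=-20}
  after event 5 (t=37: SET count = 7): {count=7, max=40, total=-20}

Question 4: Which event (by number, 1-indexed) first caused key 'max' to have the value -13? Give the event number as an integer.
Looking for first event where max becomes -13:
  event 1: max (absent) -> -13  <-- first match

Answer: 1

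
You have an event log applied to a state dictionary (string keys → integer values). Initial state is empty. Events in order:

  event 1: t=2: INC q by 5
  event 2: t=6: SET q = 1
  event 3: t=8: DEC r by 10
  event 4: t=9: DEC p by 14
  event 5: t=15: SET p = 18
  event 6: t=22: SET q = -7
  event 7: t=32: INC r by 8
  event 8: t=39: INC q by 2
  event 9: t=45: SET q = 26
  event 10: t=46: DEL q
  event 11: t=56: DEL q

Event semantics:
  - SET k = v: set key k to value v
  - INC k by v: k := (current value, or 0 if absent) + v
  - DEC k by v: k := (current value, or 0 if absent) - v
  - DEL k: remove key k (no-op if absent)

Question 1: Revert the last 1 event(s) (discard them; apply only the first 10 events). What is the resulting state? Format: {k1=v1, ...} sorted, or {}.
Answer: {p=18, r=-2}

Derivation:
Keep first 10 events (discard last 1):
  after event 1 (t=2: INC q by 5): {q=5}
  after event 2 (t=6: SET q = 1): {q=1}
  after event 3 (t=8: DEC r by 10): {q=1, r=-10}
  after event 4 (t=9: DEC p by 14): {p=-14, q=1, r=-10}
  after event 5 (t=15: SET p = 18): {p=18, q=1, r=-10}
  after event 6 (t=22: SET q = -7): {p=18, q=-7, r=-10}
  after event 7 (t=32: INC r by 8): {p=18, q=-7, r=-2}
  after event 8 (t=39: INC q by 2): {p=18, q=-5, r=-2}
  after event 9 (t=45: SET q = 26): {p=18, q=26, r=-2}
  after event 10 (t=46: DEL q): {p=18, r=-2}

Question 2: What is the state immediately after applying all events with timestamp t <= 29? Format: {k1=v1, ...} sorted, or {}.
Apply events with t <= 29 (6 events):
  after event 1 (t=2: INC q by 5): {q=5}
  after event 2 (t=6: SET q = 1): {q=1}
  after event 3 (t=8: DEC r by 10): {q=1, r=-10}
  after event 4 (t=9: DEC p by 14): {p=-14, q=1, r=-10}
  after event 5 (t=15: SET p = 18): {p=18, q=1, r=-10}
  after event 6 (t=22: SET q = -7): {p=18, q=-7, r=-10}

Answer: {p=18, q=-7, r=-10}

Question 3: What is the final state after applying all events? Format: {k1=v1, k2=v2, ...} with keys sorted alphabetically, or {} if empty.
  after event 1 (t=2: INC q by 5): {q=5}
  after event 2 (t=6: SET q = 1): {q=1}
  after event 3 (t=8: DEC r by 10): {q=1, r=-10}
  after event 4 (t=9: DEC p by 14): {p=-14, q=1, r=-10}
  after event 5 (t=15: SET p = 18): {p=18, q=1, r=-10}
  after event 6 (t=22: SET q = -7): {p=18, q=-7, r=-10}
  after event 7 (t=32: INC r by 8): {p=18, q=-7, r=-2}
  after event 8 (t=39: INC q by 2): {p=18, q=-5, r=-2}
  after event 9 (t=45: SET q = 26): {p=18, q=26, r=-2}
  after event 10 (t=46: DEL q): {p=18, r=-2}
  after event 11 (t=56: DEL q): {p=18, r=-2}

Answer: {p=18, r=-2}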